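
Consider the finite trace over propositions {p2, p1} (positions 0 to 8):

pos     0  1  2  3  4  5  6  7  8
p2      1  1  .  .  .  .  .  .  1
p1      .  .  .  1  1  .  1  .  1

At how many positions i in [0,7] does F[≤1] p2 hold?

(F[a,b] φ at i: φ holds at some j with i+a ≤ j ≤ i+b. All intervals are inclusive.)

Evaluate at each i in [0,7]:
  i=0: ✓ (witness j=0)
  i=1: ✓ (witness j=1)
  i=2: ✗ (none in [2,3])
  i=3: ✗ (none in [3,4])
  i=4: ✗ (none in [4,5])
  i=5: ✗ (none in [5,6])
  i=6: ✗ (none in [6,7])
  i=7: ✓ (witness j=8)
Positions where it holds: {0, 1, 7} → 3.

3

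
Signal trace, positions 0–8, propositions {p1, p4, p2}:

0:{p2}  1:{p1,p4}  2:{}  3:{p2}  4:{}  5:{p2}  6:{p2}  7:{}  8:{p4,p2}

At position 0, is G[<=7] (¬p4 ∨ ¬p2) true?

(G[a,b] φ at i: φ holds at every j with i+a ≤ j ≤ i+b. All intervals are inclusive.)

Check (¬p4 ∨ ¬p2) at every j in [0,7]:
  j=0: true
  j=1: true
  j=2: true
  j=3: true
  j=4: true
  j=5: true
  j=6: true
  j=7: true
All positions satisfy it → formula holds.

Yes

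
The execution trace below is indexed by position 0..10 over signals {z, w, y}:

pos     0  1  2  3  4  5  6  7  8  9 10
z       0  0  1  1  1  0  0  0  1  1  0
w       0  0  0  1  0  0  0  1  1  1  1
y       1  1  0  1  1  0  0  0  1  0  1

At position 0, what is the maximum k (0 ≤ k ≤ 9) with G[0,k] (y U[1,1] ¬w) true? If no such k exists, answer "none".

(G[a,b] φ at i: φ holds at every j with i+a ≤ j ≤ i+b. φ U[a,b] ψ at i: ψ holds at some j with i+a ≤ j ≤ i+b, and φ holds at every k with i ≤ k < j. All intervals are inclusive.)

(y U[1,1] ¬w) must hold from j=0 onward; find where it first fails.
  j=0: holds
  j=1: holds
  j=2: fails
Holds on [0,1], so largest k = 1.

1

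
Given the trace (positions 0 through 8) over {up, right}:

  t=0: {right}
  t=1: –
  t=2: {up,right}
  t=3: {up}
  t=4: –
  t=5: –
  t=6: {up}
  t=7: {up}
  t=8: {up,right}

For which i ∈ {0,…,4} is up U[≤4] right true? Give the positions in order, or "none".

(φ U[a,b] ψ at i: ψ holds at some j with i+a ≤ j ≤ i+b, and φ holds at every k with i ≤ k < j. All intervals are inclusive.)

0, 2

Evaluate at each i in [0,4]:
  i=0: ✓ (rhs at j=0)
  i=1: ✗ (lhs fails at k=1 before rhs at j=2)
  i=2: ✓ (rhs at j=2)
  i=3: ✗ (no rhs in [3,7])
  i=4: ✗ (lhs fails at k=4 before rhs at j=8)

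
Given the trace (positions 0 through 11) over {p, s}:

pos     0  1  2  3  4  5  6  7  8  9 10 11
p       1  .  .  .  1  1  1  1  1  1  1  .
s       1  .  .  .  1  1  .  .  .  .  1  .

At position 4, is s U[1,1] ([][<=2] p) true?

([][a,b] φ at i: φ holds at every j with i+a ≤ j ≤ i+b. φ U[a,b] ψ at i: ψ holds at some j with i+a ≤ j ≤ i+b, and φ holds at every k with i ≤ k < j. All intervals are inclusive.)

Need some j in [5,5] with [][<=2] p, and s at every k in [4,j-1].
  j=5: [][<=2] p holds; s holds at every k in [4,4] → satisfied.

True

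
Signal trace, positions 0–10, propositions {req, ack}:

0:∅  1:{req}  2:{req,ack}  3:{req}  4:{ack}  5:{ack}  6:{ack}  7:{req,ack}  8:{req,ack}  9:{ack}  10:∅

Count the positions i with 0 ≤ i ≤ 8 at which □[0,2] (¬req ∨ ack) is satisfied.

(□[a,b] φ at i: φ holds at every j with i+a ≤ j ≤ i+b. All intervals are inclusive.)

5

Evaluate at each i in [0,8]:
  i=0: ✗ (fails at j=1)
  i=1: ✗ (fails at j=1)
  i=2: ✗ (fails at j=3)
  i=3: ✗ (fails at j=3)
  i=4: ✓ (all of [4,6])
  i=5: ✓ (all of [5,7])
  i=6: ✓ (all of [6,8])
  i=7: ✓ (all of [7,9])
  i=8: ✓ (all of [8,10])
Positions where it holds: {4, 5, 6, 7, 8} → 5.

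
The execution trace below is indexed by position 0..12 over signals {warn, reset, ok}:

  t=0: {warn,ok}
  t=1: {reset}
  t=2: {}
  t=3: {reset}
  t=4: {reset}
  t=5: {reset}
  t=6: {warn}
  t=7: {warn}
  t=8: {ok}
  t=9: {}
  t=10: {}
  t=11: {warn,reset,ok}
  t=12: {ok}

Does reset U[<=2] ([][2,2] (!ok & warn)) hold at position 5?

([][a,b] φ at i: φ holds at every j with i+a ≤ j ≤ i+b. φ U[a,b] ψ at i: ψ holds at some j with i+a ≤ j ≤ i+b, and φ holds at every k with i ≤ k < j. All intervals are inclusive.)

Need some j in [5,7] with [][2,2] (!ok & warn), and reset at every k in [5,j-1].
  j=5: [][2,2] (!ok & warn) holds; no prefix to check → satisfied.

Yes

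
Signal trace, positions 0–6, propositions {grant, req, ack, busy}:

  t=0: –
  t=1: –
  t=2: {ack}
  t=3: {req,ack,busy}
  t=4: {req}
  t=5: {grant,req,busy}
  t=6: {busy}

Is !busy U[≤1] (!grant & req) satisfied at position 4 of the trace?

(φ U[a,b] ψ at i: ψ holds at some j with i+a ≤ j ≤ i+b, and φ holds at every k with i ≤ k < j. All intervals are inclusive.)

Need some j in [4,5] with (!grant & req), and !busy at every k in [4,j-1].
  j=4: (!grant & req) holds; no prefix to check → satisfied.

Holds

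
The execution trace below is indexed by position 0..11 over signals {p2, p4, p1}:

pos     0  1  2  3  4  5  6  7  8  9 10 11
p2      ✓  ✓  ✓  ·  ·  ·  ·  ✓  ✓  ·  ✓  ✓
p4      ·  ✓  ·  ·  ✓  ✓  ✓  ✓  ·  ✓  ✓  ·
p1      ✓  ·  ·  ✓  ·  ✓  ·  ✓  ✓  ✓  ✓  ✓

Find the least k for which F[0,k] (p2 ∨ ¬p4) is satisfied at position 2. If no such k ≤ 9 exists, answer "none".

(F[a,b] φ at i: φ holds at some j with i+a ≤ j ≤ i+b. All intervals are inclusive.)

Scan j = 2,3,… for (p2 ∨ ¬p4):
  j=2: holds
First hit at j=2, so smallest k = 2-2 = 0.

0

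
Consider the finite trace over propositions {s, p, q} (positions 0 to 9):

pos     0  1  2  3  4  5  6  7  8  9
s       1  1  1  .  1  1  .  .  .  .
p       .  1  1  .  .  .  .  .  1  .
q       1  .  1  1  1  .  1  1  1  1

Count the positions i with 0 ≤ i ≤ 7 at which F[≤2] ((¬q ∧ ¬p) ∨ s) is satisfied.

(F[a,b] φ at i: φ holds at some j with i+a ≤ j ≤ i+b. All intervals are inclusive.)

6

Evaluate at each i in [0,7]:
  i=0: ✓ (witness j=0)
  i=1: ✓ (witness j=1)
  i=2: ✓ (witness j=2)
  i=3: ✓ (witness j=4)
  i=4: ✓ (witness j=4)
  i=5: ✓ (witness j=5)
  i=6: ✗ (none in [6,8])
  i=7: ✗ (none in [7,9])
Positions where it holds: {0, 1, 2, 3, 4, 5} → 6.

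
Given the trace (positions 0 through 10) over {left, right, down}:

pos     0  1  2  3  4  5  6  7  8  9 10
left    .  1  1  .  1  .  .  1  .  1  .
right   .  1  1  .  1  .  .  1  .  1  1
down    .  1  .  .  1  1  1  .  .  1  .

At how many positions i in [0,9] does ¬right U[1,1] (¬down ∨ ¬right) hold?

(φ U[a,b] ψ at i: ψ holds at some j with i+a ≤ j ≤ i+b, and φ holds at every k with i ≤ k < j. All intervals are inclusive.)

2

Evaluate at each i in [0,9]:
  i=0: ✗ (no rhs in [1,1])
  i=1: ✗ (lhs fails at k=1 before rhs at j=2)
  i=2: ✗ (lhs fails at k=2 before rhs at j=3)
  i=3: ✗ (no rhs in [4,4])
  i=4: ✗ (lhs fails at k=4 before rhs at j=5)
  i=5: ✓ (rhs at j=6; lhs holds on [5,5])
  i=6: ✓ (rhs at j=7; lhs holds on [6,6])
  i=7: ✗ (lhs fails at k=7 before rhs at j=8)
  i=8: ✗ (no rhs in [9,9])
  i=9: ✗ (lhs fails at k=9 before rhs at j=10)
Positions where it holds: {5, 6} → 2.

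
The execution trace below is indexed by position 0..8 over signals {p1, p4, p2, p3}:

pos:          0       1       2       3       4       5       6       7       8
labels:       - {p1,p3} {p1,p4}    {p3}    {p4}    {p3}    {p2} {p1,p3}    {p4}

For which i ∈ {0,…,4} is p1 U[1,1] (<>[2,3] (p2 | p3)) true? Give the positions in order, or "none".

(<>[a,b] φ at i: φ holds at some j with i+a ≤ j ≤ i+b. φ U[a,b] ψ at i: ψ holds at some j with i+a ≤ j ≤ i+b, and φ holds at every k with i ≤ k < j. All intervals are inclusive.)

Evaluate at each i in [0,4]:
  i=0: ✗ (lhs fails at k=0 before rhs at j=1)
  i=1: ✓ (rhs at j=2; lhs holds on [1,1])
  i=2: ✓ (rhs at j=3; lhs holds on [2,2])
  i=3: ✗ (lhs fails at k=3 before rhs at j=4)
  i=4: ✗ (lhs fails at k=4 before rhs at j=5)

1, 2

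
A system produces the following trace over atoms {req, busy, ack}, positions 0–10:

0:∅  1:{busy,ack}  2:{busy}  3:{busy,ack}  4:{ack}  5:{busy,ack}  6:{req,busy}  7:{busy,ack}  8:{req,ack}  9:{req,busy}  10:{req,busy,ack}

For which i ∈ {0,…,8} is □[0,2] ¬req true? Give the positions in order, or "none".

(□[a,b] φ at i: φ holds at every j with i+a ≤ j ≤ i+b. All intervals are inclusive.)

Evaluate at each i in [0,8]:
  i=0: ✓ (all of [0,2])
  i=1: ✓ (all of [1,3])
  i=2: ✓ (all of [2,4])
  i=3: ✓ (all of [3,5])
  i=4: ✗ (fails at j=6)
  i=5: ✗ (fails at j=6)
  i=6: ✗ (fails at j=6)
  i=7: ✗ (fails at j=8)
  i=8: ✗ (fails at j=8)

0, 1, 2, 3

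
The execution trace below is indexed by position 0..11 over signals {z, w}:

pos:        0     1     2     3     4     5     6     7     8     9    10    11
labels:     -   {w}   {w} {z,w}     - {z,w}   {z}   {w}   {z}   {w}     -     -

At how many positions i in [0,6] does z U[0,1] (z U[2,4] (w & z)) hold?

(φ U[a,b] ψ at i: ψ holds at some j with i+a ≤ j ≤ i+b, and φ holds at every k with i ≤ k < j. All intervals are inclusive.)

Evaluate at each i in [0,6]:
  i=0: ✗ (no rhs in [0,1])
  i=1: ✗ (no rhs in [1,2])
  i=2: ✗ (no rhs in [2,3])
  i=3: ✗ (no rhs in [3,4])
  i=4: ✗ (no rhs in [4,5])
  i=5: ✗ (no rhs in [5,6])
  i=6: ✗ (no rhs in [6,7])
Positions where it holds: {} → 0.

0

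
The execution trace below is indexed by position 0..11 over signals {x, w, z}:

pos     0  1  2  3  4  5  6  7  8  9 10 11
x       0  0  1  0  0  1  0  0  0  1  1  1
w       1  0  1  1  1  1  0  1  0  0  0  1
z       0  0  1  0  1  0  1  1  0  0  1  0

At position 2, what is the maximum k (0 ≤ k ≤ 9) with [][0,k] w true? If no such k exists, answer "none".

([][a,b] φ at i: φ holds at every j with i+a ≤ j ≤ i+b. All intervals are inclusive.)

w must hold from j=2 onward; find where it first fails.
  j=2: holds
  j=3: holds
  j=4: holds
  j=5: holds
  j=6: fails
Holds on [2,5], so largest k = 3.

3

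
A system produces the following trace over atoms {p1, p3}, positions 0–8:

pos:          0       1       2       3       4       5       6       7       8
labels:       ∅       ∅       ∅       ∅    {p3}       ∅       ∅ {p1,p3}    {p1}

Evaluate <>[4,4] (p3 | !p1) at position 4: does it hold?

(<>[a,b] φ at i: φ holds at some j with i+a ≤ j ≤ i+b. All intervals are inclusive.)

No

Check (p3 | !p1) at each j in [8,8]:
  j=8: false
No position in the window satisfies it → formula fails.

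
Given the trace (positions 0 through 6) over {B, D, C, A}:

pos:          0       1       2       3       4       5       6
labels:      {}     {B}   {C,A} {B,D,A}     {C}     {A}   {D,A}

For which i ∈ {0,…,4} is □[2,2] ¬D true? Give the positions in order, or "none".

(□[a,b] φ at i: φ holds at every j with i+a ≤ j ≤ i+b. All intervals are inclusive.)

0, 2, 3

Evaluate at each i in [0,4]:
  i=0: ✓ (all of [2,2])
  i=1: ✗ (fails at j=3)
  i=2: ✓ (all of [4,4])
  i=3: ✓ (all of [5,5])
  i=4: ✗ (fails at j=6)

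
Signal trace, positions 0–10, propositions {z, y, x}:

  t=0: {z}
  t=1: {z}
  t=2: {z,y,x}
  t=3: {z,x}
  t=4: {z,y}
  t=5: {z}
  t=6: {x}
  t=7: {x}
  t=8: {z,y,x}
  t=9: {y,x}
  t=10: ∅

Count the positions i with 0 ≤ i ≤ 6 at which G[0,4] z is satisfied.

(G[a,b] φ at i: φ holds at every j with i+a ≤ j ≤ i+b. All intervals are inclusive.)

2

Evaluate at each i in [0,6]:
  i=0: ✓ (all of [0,4])
  i=1: ✓ (all of [1,5])
  i=2: ✗ (fails at j=6)
  i=3: ✗ (fails at j=6)
  i=4: ✗ (fails at j=6)
  i=5: ✗ (fails at j=6)
  i=6: ✗ (fails at j=6)
Positions where it holds: {0, 1} → 2.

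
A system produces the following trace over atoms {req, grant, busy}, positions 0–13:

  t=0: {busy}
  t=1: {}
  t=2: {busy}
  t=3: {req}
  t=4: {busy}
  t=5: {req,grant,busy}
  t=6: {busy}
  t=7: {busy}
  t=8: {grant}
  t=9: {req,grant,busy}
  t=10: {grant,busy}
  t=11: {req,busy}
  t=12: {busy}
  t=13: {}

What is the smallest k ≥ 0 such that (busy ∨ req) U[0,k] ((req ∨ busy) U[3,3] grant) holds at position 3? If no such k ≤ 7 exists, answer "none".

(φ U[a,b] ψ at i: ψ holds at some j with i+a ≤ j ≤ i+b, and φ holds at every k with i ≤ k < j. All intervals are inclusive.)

2

Need earliest j ≥ 3 with ((req ∨ busy) U[3,3] grant), and (busy ∨ req) at every k in [3,j-1].
  j=3: rhs fails.
  j=4: rhs fails.
  j=5: rhs holds; lhs holds on [3,4]. k = 2.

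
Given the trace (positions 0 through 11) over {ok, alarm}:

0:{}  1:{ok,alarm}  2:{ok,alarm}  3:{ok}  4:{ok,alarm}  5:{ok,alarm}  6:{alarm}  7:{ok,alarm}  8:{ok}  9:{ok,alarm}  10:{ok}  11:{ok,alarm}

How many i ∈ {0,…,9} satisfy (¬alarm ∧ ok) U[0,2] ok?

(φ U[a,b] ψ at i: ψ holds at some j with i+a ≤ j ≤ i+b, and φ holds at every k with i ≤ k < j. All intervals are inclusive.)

Evaluate at each i in [0,9]:
  i=0: ✗ (lhs fails at k=0 before rhs at j=1)
  i=1: ✓ (rhs at j=1)
  i=2: ✓ (rhs at j=2)
  i=3: ✓ (rhs at j=3)
  i=4: ✓ (rhs at j=4)
  i=5: ✓ (rhs at j=5)
  i=6: ✗ (lhs fails at k=6 before rhs at j=7)
  i=7: ✓ (rhs at j=7)
  i=8: ✓ (rhs at j=8)
  i=9: ✓ (rhs at j=9)
Positions where it holds: {1, 2, 3, 4, 5, 7, 8, 9} → 8.

8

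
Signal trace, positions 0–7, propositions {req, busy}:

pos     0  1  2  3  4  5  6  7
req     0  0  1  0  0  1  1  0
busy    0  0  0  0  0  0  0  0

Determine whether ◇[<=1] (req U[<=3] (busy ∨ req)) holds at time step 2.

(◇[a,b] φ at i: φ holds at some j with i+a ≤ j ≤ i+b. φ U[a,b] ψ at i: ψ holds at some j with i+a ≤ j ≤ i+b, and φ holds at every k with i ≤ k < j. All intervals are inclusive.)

True

Check (req U[<=3] (busy ∨ req)) at each j in [2,3]:
  j=2: holds
  j=3: fails
Found at j=2 → formula holds.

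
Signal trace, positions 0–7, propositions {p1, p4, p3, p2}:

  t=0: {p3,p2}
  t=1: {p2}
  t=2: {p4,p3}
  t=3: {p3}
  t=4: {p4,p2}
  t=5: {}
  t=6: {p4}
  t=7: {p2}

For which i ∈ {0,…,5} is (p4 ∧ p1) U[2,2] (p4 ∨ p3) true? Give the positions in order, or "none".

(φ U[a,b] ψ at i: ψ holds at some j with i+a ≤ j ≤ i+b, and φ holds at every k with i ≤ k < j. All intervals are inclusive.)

none

Evaluate at each i in [0,5]:
  i=0: ✗ (lhs fails at k=0 before rhs at j=2)
  i=1: ✗ (lhs fails at k=1 before rhs at j=3)
  i=2: ✗ (lhs fails at k=2 before rhs at j=4)
  i=3: ✗ (no rhs in [5,5])
  i=4: ✗ (lhs fails at k=4 before rhs at j=6)
  i=5: ✗ (no rhs in [7,7])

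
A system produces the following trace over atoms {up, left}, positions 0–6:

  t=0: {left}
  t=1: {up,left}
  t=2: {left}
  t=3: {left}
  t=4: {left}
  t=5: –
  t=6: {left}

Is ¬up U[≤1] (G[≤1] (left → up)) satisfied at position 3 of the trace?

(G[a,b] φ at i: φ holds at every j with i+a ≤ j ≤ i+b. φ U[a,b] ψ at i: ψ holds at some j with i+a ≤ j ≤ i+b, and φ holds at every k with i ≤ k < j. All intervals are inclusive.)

Need some j in [3,4] with G[≤1] (left → up), and ¬up at every k in [3,j-1].
  j=3: G[≤1] (left → up) — fails at 3.
  j=4: G[≤1] (left → up) — fails at 4.
No j in the window works → until fails.

False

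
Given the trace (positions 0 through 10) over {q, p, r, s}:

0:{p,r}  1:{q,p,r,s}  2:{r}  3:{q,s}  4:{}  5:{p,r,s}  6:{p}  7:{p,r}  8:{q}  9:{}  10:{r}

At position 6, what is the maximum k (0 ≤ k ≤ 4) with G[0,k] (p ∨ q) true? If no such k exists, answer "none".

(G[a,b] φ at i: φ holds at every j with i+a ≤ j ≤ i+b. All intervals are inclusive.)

2

(p ∨ q) must hold from j=6 onward; find where it first fails.
  j=6: holds
  j=7: holds
  j=8: holds
  j=9: fails
Holds on [6,8], so largest k = 2.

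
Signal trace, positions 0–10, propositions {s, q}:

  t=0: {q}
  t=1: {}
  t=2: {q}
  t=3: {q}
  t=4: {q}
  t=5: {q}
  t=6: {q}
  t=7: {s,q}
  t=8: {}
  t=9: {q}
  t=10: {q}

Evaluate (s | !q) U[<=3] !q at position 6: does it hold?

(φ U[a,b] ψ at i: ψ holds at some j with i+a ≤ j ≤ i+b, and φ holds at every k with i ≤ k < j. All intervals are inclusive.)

False

Need some j in [6,9] with !q, and (s | !q) at every k in [6,j-1].
  j=6: !q false.
  j=7: !q false.
  j=8: !q holds, but (s | !q) fails at k=6 → not this j.
  j=9: !q false.
No j in the window works → until fails.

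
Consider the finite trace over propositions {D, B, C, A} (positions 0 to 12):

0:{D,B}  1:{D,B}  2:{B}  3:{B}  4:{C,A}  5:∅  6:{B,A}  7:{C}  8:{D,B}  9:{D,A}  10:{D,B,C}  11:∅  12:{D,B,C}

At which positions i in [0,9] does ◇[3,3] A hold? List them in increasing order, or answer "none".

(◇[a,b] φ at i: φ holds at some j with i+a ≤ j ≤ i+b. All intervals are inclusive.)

Evaluate at each i in [0,9]:
  i=0: ✗ (none in [3,3])
  i=1: ✓ (witness j=4)
  i=2: ✗ (none in [5,5])
  i=3: ✓ (witness j=6)
  i=4: ✗ (none in [7,7])
  i=5: ✗ (none in [8,8])
  i=6: ✓ (witness j=9)
  i=7: ✗ (none in [10,10])
  i=8: ✗ (none in [11,11])
  i=9: ✗ (none in [12,12])

1, 3, 6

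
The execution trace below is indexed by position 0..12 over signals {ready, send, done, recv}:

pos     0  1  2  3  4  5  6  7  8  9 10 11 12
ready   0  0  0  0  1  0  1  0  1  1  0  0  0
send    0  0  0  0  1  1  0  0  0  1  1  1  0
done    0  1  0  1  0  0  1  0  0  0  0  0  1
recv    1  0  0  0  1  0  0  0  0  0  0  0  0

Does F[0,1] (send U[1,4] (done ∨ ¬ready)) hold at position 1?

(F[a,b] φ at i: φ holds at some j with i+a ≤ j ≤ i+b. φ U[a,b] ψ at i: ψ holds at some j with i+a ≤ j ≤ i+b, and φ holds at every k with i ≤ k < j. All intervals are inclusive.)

No

Check (send U[1,4] (done ∨ ¬ready)) at each j in [1,2]:
  j=1: fails
  j=2: fails
No position in the window satisfies it → formula fails.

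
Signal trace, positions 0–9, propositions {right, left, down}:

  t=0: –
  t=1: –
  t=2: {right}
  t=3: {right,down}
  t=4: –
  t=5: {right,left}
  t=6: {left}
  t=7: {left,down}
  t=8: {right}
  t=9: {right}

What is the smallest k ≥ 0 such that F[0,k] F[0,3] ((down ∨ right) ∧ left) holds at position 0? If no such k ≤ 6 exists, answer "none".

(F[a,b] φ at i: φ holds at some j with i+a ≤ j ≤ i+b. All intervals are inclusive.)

Scan j = 0,1,… for F[0,3] ((down ∨ right) ∧ left):
  j=0: fails
  j=1: fails
  j=2: holds
First hit at j=2, so smallest k = 2-0 = 2.

2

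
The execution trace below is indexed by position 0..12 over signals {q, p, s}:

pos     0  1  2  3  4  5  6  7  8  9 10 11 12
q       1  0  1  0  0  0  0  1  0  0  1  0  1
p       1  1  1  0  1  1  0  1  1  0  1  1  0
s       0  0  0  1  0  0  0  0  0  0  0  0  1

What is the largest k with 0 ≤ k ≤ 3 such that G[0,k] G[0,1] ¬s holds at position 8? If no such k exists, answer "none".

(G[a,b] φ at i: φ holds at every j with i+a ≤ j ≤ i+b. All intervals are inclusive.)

2

G[0,1] ¬s must hold from j=8 onward; find where it first fails.
  j=8: holds
  j=9: holds
  j=10: holds
  j=11: fails
Holds on [8,10], so largest k = 2.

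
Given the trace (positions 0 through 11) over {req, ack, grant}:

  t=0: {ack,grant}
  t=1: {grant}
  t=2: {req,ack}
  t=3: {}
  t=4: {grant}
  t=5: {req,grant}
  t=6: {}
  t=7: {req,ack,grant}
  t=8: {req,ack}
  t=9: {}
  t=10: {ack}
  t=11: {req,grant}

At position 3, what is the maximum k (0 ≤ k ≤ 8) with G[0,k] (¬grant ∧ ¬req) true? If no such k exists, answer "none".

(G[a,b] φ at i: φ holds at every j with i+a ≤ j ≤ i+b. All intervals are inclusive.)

0

(¬grant ∧ ¬req) must hold from j=3 onward; find where it first fails.
  j=3: holds
  j=4: fails
Holds on [3,3], so largest k = 0.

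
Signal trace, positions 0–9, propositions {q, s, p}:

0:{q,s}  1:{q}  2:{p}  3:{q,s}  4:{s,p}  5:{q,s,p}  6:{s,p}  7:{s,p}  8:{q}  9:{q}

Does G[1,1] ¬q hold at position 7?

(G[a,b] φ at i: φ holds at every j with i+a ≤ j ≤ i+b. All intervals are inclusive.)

False

Check ¬q at every j in [8,8]:
  j=8: false
Fails at j=8 → formula fails.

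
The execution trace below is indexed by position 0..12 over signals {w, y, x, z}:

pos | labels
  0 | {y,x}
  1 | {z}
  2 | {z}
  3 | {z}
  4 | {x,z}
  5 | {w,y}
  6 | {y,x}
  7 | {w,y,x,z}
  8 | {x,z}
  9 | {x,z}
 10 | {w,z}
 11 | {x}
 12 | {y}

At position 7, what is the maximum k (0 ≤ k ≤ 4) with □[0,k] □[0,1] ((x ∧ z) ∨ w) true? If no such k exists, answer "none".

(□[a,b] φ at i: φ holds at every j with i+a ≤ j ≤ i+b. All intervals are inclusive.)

□[0,1] ((x ∧ z) ∨ w) must hold from j=7 onward; find where it first fails.
  j=7: holds
  j=8: holds
  j=9: holds
  j=10: fails
Holds on [7,9], so largest k = 2.

2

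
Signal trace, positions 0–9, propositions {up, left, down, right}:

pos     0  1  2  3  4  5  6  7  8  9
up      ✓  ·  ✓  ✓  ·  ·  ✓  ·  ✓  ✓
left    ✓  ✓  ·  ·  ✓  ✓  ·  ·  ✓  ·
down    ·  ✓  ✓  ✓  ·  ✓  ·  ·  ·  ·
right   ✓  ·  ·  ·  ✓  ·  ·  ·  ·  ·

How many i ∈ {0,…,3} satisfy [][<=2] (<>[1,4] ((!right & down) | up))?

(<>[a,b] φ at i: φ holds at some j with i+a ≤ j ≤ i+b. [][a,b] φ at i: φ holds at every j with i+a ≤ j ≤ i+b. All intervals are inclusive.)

Evaluate at each i in [0,3]:
  i=0: ✓ (all of [0,2])
  i=1: ✓ (all of [1,3])
  i=2: ✓ (all of [2,4])
  i=3: ✓ (all of [3,5])
Positions where it holds: {0, 1, 2, 3} → 4.

4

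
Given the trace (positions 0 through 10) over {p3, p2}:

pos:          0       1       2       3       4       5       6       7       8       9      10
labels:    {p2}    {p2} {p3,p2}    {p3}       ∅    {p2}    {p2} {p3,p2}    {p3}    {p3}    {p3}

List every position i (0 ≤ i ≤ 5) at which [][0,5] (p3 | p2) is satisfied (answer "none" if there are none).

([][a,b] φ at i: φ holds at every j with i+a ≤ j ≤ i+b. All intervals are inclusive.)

Evaluate at each i in [0,5]:
  i=0: ✗ (fails at j=4)
  i=1: ✗ (fails at j=4)
  i=2: ✗ (fails at j=4)
  i=3: ✗ (fails at j=4)
  i=4: ✗ (fails at j=4)
  i=5: ✓ (all of [5,10])

5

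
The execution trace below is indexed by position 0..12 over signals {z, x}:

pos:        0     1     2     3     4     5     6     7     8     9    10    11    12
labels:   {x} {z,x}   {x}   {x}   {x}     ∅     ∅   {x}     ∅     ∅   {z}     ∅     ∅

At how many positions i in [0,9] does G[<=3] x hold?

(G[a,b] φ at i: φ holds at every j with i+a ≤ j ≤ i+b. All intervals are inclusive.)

2

Evaluate at each i in [0,9]:
  i=0: ✓ (all of [0,3])
  i=1: ✓ (all of [1,4])
  i=2: ✗ (fails at j=5)
  i=3: ✗ (fails at j=5)
  i=4: ✗ (fails at j=5)
  i=5: ✗ (fails at j=5)
  i=6: ✗ (fails at j=6)
  i=7: ✗ (fails at j=8)
  i=8: ✗ (fails at j=8)
  i=9: ✗ (fails at j=9)
Positions where it holds: {0, 1} → 2.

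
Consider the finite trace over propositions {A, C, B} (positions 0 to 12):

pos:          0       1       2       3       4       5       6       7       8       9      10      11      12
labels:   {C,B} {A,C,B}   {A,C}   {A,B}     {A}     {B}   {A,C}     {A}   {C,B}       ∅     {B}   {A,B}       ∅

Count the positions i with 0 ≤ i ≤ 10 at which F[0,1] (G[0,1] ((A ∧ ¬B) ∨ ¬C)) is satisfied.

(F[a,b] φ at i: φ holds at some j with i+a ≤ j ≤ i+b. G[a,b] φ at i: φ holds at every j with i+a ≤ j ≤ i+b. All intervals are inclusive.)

Evaluate at each i in [0,10]:
  i=0: ✗ (none in [0,1])
  i=1: ✓ (witness j=2)
  i=2: ✓ (witness j=2)
  i=3: ✓ (witness j=3)
  i=4: ✓ (witness j=4)
  i=5: ✓ (witness j=5)
  i=6: ✓ (witness j=6)
  i=7: ✗ (none in [7,8])
  i=8: ✓ (witness j=9)
  i=9: ✓ (witness j=9)
  i=10: ✓ (witness j=10)
Positions where it holds: {1, 2, 3, 4, 5, 6, 8, 9, 10} → 9.

9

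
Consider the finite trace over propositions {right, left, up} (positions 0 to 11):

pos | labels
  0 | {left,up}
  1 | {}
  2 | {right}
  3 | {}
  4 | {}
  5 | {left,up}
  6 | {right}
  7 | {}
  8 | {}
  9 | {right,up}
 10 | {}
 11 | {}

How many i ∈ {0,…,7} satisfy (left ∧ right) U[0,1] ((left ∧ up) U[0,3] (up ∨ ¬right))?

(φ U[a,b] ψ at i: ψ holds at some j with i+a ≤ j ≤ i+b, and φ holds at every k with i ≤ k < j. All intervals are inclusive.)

Evaluate at each i in [0,7]:
  i=0: ✓ (rhs at j=0)
  i=1: ✓ (rhs at j=1)
  i=2: ✗ (lhs fails at k=2 before rhs at j=3)
  i=3: ✓ (rhs at j=3)
  i=4: ✓ (rhs at j=4)
  i=5: ✓ (rhs at j=5)
  i=6: ✗ (lhs fails at k=6 before rhs at j=7)
  i=7: ✓ (rhs at j=7)
Positions where it holds: {0, 1, 3, 4, 5, 7} → 6.

6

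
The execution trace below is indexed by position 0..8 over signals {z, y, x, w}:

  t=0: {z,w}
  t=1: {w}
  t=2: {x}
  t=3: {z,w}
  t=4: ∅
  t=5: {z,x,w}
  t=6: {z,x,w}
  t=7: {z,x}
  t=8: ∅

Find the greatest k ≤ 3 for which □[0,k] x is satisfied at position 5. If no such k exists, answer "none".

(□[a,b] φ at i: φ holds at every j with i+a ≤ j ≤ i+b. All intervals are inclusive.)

2

x must hold from j=5 onward; find where it first fails.
  j=5: holds
  j=6: holds
  j=7: holds
  j=8: fails
Holds on [5,7], so largest k = 2.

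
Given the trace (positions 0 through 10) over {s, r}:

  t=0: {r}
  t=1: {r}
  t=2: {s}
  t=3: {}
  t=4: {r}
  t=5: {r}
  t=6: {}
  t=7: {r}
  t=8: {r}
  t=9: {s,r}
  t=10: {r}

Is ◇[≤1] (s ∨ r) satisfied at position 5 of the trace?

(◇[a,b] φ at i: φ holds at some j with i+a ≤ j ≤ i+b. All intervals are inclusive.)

True

Check (s ∨ r) at each j in [5,6]:
  j=5: true
  j=6: false
Found at j=5 → formula holds.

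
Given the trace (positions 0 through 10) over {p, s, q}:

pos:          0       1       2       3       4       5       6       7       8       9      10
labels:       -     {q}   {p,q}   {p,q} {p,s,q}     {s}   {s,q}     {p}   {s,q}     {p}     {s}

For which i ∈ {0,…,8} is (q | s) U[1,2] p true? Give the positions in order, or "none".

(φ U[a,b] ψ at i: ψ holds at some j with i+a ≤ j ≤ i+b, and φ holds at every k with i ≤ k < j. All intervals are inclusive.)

1, 2, 3, 5, 6, 8

Evaluate at each i in [0,8]:
  i=0: ✗ (lhs fails at k=0 before rhs at j=2)
  i=1: ✓ (rhs at j=2; lhs holds on [1,1])
  i=2: ✓ (rhs at j=3; lhs holds on [2,2])
  i=3: ✓ (rhs at j=4; lhs holds on [3,3])
  i=4: ✗ (no rhs in [5,6])
  i=5: ✓ (rhs at j=7; lhs holds on [5,6])
  i=6: ✓ (rhs at j=7; lhs holds on [6,6])
  i=7: ✗ (lhs fails at k=7 before rhs at j=9)
  i=8: ✓ (rhs at j=9; lhs holds on [8,8])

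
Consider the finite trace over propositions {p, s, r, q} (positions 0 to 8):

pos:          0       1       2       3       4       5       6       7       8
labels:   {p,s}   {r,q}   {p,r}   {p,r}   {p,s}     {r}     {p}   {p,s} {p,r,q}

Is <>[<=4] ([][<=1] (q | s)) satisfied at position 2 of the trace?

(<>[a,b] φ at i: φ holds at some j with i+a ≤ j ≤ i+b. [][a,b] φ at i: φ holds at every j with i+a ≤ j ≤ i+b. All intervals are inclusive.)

Check [][<=1] (q | s) at each j in [2,6]:
  j=2: fails at 2
  j=3: fails at 3
  j=4: fails at 5
  j=5: fails at 5
  j=6: fails at 6
No position in the window satisfies it → formula fails.

Does not hold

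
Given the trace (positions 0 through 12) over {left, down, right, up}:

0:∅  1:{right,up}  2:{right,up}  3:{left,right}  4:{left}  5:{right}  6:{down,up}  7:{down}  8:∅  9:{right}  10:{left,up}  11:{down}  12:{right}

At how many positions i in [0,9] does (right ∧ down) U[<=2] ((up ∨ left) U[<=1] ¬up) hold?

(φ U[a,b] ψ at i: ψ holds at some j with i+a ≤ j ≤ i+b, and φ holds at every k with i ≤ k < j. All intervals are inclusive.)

Evaluate at each i in [0,9]:
  i=0: ✓ (rhs at j=0)
  i=1: ✗ (lhs fails at k=1 before rhs at j=2)
  i=2: ✓ (rhs at j=2)
  i=3: ✓ (rhs at j=3)
  i=4: ✓ (rhs at j=4)
  i=5: ✓ (rhs at j=5)
  i=6: ✓ (rhs at j=6)
  i=7: ✓ (rhs at j=7)
  i=8: ✓ (rhs at j=8)
  i=9: ✓ (rhs at j=9)
Positions where it holds: {0, 2, 3, 4, 5, 6, 7, 8, 9} → 9.

9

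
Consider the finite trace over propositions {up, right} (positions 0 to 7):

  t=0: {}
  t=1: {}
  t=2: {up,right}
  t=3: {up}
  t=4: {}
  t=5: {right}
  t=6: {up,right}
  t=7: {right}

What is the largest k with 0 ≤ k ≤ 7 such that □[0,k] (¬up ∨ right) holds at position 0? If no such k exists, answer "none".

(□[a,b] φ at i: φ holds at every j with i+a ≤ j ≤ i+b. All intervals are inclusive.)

(¬up ∨ right) must hold from j=0 onward; find where it first fails.
  j=0: holds
  j=1: holds
  j=2: holds
  j=3: fails
Holds on [0,2], so largest k = 2.

2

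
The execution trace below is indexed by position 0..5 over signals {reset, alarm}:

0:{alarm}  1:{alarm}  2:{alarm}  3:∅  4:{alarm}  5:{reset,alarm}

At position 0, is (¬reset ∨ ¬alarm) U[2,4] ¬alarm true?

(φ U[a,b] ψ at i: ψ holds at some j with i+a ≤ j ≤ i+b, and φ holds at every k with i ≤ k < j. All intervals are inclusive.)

Yes

Need some j in [2,4] with ¬alarm, and (¬reset ∨ ¬alarm) at every k in [0,j-1].
  j=2: ¬alarm false.
  j=3: ¬alarm holds; (¬reset ∨ ¬alarm) holds at every k in [0,2] → satisfied.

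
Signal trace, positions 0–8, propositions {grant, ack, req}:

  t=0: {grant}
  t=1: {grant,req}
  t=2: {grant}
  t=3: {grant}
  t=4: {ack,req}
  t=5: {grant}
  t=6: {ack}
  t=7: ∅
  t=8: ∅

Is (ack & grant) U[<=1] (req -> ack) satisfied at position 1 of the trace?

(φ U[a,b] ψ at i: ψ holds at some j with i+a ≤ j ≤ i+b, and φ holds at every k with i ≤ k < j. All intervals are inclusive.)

False

Need some j in [1,2] with (req -> ack), and (ack & grant) at every k in [1,j-1].
  j=1: (req -> ack) false.
  j=2: (req -> ack) holds, but (ack & grant) fails at k=1 → not this j.
No j in the window works → until fails.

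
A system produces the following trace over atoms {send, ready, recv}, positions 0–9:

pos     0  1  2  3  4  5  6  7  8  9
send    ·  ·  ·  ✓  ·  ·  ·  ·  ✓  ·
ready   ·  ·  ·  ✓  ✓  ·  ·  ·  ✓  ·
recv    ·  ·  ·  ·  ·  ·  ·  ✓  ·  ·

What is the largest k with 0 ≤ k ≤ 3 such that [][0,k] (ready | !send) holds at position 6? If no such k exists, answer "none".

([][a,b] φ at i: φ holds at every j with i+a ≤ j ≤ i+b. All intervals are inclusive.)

(ready | !send) must hold from j=6 onward; find where it first fails.
  j=6: holds
  j=7: holds
  j=8: holds
  j=9: holds
Holds through j=9; largest k = 3.

3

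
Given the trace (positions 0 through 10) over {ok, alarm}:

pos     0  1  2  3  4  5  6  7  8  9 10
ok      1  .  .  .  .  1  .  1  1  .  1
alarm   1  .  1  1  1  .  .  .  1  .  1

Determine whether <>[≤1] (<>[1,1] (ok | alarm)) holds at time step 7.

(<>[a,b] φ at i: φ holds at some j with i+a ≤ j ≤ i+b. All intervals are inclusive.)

Holds

Check <>[1,1] (ok | alarm) at each j in [7,8]:
  j=7: holds (witness at 8)
  j=8: fails (none in [9,9])
Found at j=7 → formula holds.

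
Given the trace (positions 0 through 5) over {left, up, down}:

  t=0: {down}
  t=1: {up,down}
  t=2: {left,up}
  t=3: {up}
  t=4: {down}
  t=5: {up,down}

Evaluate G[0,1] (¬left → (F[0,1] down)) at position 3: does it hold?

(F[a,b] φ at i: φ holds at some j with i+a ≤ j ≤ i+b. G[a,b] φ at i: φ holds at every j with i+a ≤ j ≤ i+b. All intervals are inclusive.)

Check (¬left → (F[0,1] down)) at every j in [3,4]:
  j=3: antecedent true; consequent holds (witness at 4) → ✓
  j=4: antecedent true; consequent holds (witness at 4) → ✓
All positions satisfy it → formula holds.

True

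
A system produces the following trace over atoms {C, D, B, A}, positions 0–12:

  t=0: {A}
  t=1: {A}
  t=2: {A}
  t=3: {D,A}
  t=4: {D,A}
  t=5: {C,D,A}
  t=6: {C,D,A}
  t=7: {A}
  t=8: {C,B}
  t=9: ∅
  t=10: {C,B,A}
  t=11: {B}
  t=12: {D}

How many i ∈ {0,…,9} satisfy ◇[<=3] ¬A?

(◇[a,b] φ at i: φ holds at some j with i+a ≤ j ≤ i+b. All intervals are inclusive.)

Evaluate at each i in [0,9]:
  i=0: ✗ (none in [0,3])
  i=1: ✗ (none in [1,4])
  i=2: ✗ (none in [2,5])
  i=3: ✗ (none in [3,6])
  i=4: ✗ (none in [4,7])
  i=5: ✓ (witness j=8)
  i=6: ✓ (witness j=8)
  i=7: ✓ (witness j=8)
  i=8: ✓ (witness j=8)
  i=9: ✓ (witness j=9)
Positions where it holds: {5, 6, 7, 8, 9} → 5.

5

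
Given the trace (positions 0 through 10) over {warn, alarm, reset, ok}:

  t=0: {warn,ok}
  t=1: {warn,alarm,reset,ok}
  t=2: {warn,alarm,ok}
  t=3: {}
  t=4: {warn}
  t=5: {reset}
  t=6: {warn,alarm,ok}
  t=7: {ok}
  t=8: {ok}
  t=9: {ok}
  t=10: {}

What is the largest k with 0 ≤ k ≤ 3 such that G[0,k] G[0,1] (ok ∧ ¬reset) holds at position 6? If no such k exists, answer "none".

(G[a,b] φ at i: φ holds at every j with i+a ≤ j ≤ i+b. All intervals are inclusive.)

2

G[0,1] (ok ∧ ¬reset) must hold from j=6 onward; find where it first fails.
  j=6: holds
  j=7: holds
  j=8: holds
  j=9: fails
Holds on [6,8], so largest k = 2.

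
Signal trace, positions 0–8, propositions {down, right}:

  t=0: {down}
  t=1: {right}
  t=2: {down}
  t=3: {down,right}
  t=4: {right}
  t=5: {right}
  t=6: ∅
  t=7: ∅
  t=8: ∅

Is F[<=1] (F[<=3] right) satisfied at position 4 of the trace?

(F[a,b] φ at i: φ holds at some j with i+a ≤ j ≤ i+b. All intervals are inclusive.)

Holds

Check F[<=3] right at each j in [4,5]:
  j=4: holds (witness at 4)
  j=5: holds (witness at 5)
Found at j=4 → formula holds.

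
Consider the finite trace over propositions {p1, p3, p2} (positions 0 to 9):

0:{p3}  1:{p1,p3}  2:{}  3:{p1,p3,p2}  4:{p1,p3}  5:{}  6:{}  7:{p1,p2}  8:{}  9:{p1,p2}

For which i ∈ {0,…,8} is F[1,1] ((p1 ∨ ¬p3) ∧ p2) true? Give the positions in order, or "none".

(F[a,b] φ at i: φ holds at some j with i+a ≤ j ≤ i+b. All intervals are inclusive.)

Evaluate at each i in [0,8]:
  i=0: ✗ (none in [1,1])
  i=1: ✗ (none in [2,2])
  i=2: ✓ (witness j=3)
  i=3: ✗ (none in [4,4])
  i=4: ✗ (none in [5,5])
  i=5: ✗ (none in [6,6])
  i=6: ✓ (witness j=7)
  i=7: ✗ (none in [8,8])
  i=8: ✓ (witness j=9)

2, 6, 8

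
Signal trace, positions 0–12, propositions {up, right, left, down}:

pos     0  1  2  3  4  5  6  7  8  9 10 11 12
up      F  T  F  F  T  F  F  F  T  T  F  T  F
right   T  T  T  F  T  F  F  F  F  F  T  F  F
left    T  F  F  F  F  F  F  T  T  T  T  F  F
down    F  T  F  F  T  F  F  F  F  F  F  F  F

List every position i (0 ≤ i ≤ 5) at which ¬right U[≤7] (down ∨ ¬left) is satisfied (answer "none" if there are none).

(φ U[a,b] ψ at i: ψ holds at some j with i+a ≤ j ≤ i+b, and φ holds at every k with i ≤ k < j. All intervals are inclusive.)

Evaluate at each i in [0,5]:
  i=0: ✗ (lhs fails at k=0 before rhs at j=1)
  i=1: ✓ (rhs at j=1)
  i=2: ✓ (rhs at j=2)
  i=3: ✓ (rhs at j=3)
  i=4: ✓ (rhs at j=4)
  i=5: ✓ (rhs at j=5)

1, 2, 3, 4, 5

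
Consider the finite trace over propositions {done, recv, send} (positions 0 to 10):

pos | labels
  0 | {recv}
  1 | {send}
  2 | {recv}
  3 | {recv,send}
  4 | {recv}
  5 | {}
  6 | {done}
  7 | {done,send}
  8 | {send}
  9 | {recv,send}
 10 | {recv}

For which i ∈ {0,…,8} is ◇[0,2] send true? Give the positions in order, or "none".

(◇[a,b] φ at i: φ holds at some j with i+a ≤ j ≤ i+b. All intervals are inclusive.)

0, 1, 2, 3, 5, 6, 7, 8

Evaluate at each i in [0,8]:
  i=0: ✓ (witness j=1)
  i=1: ✓ (witness j=1)
  i=2: ✓ (witness j=3)
  i=3: ✓ (witness j=3)
  i=4: ✗ (none in [4,6])
  i=5: ✓ (witness j=7)
  i=6: ✓ (witness j=7)
  i=7: ✓ (witness j=7)
  i=8: ✓ (witness j=8)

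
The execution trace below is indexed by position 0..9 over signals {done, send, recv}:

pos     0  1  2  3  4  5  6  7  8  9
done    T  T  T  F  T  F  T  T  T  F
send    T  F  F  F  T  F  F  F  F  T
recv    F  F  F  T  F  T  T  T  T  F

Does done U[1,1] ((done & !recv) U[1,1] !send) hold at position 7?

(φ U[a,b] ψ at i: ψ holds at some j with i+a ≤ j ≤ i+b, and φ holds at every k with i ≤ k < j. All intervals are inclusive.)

Does not hold

Need some j in [8,8] with ((done & !recv) U[1,1] !send), and done at every k in [7,j-1].
  j=8: ((done & !recv) U[1,1] !send) — fails.
No j in the window works → until fails.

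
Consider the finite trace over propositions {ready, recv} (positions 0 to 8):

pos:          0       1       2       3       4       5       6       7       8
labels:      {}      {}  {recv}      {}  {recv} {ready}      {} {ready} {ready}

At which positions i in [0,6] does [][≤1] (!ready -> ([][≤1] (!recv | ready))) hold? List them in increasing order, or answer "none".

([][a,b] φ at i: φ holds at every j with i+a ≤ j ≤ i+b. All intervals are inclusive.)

5, 6

Evaluate at each i in [0,6]:
  i=0: ✗ (fails at j=1)
  i=1: ✗ (fails at j=1)
  i=2: ✗ (fails at j=2)
  i=3: ✗ (fails at j=3)
  i=4: ✗ (fails at j=4)
  i=5: ✓ (all of [5,6])
  i=6: ✓ (all of [6,7])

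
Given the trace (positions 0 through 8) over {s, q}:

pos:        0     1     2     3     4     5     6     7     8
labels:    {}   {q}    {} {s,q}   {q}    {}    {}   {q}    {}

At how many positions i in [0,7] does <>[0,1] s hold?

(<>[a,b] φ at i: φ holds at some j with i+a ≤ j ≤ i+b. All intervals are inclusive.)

Evaluate at each i in [0,7]:
  i=0: ✗ (none in [0,1])
  i=1: ✗ (none in [1,2])
  i=2: ✓ (witness j=3)
  i=3: ✓ (witness j=3)
  i=4: ✗ (none in [4,5])
  i=5: ✗ (none in [5,6])
  i=6: ✗ (none in [6,7])
  i=7: ✗ (none in [7,8])
Positions where it holds: {2, 3} → 2.

2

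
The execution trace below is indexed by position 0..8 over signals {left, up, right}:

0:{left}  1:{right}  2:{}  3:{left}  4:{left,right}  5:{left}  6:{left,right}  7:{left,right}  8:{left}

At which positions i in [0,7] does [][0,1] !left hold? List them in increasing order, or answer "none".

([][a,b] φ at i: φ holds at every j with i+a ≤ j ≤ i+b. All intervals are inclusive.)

1

Evaluate at each i in [0,7]:
  i=0: ✗ (fails at j=0)
  i=1: ✓ (all of [1,2])
  i=2: ✗ (fails at j=3)
  i=3: ✗ (fails at j=3)
  i=4: ✗ (fails at j=4)
  i=5: ✗ (fails at j=5)
  i=6: ✗ (fails at j=6)
  i=7: ✗ (fails at j=7)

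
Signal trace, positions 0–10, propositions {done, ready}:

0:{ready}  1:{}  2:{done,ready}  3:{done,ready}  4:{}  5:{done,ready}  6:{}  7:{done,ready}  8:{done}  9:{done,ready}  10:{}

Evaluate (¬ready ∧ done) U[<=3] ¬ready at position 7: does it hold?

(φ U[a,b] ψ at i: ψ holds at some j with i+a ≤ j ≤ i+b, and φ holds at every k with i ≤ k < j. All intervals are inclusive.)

Need some j in [7,10] with ¬ready, and (¬ready ∧ done) at every k in [7,j-1].
  j=7: ¬ready false.
  j=8: ¬ready holds, but (¬ready ∧ done) fails at k=7 → not this j.
  j=9: ¬ready false.
  j=10: ¬ready holds, but (¬ready ∧ done) fails at k=7 → not this j.
No j in the window works → until fails.

False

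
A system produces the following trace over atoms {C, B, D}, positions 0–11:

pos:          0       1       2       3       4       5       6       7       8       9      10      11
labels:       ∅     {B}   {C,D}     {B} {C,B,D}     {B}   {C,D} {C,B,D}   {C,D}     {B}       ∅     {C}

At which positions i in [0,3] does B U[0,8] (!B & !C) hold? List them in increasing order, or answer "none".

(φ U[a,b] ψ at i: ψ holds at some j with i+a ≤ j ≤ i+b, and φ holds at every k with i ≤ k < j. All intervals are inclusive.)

0

Evaluate at each i in [0,3]:
  i=0: ✓ (rhs at j=0)
  i=1: ✗ (no rhs in [1,9])
  i=2: ✗ (lhs fails at k=2 before rhs at j=10)
  i=3: ✗ (lhs fails at k=6 before rhs at j=10)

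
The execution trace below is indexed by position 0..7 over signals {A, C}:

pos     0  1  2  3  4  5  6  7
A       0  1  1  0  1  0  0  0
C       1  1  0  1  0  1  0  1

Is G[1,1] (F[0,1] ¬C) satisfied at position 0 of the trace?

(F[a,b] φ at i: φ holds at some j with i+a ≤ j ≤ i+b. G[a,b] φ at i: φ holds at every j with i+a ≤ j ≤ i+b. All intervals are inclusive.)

True

Check F[0,1] ¬C at every j in [1,1]:
  j=1: holds (witness at 2)
All positions satisfy it → formula holds.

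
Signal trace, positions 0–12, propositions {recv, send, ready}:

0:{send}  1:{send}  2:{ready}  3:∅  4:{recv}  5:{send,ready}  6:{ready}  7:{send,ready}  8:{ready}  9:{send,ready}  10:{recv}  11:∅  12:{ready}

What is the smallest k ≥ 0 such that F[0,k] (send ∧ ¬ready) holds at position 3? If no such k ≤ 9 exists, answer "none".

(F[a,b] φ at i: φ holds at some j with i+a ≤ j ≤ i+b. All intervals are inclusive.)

none

Scan j = 3,4,… for (send ∧ ¬ready):
  j=3: fails
  j=4: fails
  j=5: fails
  j=6: fails
  j=7: fails
  j=8: fails
  j=9: fails
  j=10: fails
  j=11: fails
  j=12: fails
No j in [3,12] satisfies it → none.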